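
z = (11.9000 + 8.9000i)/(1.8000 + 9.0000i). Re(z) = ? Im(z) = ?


Multiply by conjugate: (11.9000 + 8.9000i)(1.8000 - 9.0000i) / (1.8^2 + 9^2)
Numerator real = 11.9*1.8 + 8.9*9 = 101.52
Numerator imag = 8.9*1.8 - 11.9*9 = -91.08
Denominator = 84.24
Re(z) = 101.52/84.24 = 1.2051
Im(z) = -91.08/84.24 = -1.0812

Re(z) = 1.2051, Im(z) = -1.0812


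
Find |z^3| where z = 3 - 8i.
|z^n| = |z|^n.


|z| = sqrt(9+64) = sqrt(73) = 8.5440
|z^3| = |z|^3 = (sqrt(73))^3 = 73*sqrt(73)

|z^3| = 73*sqrt(73) ≈ 623.7123


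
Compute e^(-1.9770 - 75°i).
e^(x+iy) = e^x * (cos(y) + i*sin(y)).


e^-1.9770 = 0.1385
cos(-75°) = 0.2588
sin(-75°) = -0.9659
Real = 0.1385*0.2588 = 0.0358
Imag = 0.1385*(-0.9659) = -0.1338

0.0358 - 0.1338i


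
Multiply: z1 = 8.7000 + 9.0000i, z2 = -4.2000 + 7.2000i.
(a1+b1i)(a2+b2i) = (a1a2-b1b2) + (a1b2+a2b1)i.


Real = 8.7*(-4.2) - 9*7.2 = -36.54 - 64.8 = -101.34
Imag = 8.7*7.2 - (4.2)*9 = 62.64 - (37.8) = 24.84

-101.3400 + 24.8400i


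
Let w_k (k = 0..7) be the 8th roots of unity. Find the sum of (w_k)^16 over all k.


The roots are w_k = w^k with w = e^(2*pi*i/8), and (w^k)^16 = (w^16)^k.
So S = 1 + u + u^2 + ... + u^(7) with u = w^16.
16 = 2*8 + 0, so 16 is a multiple of 8 and u = (w^8)^2 = 1.
Every one of the 8 terms equals 1: S = 8

S = 8


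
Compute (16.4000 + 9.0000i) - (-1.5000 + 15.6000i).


Real: 16.4 + 1.5 = 17.9
Imag: 9 - 15.6 = -6.6

17.9000 - 6.6000i


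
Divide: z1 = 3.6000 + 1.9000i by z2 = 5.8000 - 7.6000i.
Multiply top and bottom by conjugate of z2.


Conjugate of z2 = 5.8000 + 7.6000i
Numerator: (3.6000 + 1.9000i)(5.8000 + 7.6000i) = 6.4400 + 38.3800i
Denominator: 5.8^2 + (-7.6)^2 = 91.4
Result = (6.4400 + 38.3800i)/91.4

0.0705 + 0.4199i


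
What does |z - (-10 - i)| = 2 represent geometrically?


|z - z0| = r is a circle with center z0 and radius r.
Center = (-10, -1), radius = 2

Circle with center (-10, -1) and radius 2


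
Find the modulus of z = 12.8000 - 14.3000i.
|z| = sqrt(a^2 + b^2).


|z| = sqrt(12.8^2 + (-14.3)^2) = sqrt(163.84 + 204.49) = sqrt(368.33) = 19.1919

|z| = 19.1919


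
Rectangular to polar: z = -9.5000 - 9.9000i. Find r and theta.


r = sqrt(90.25+98.01) = sqrt(188.26) = 13.7208
theta = atan2(-9.9, -9.5) = -133.8188 degrees

r = 13.7208, theta = -133.8188 degrees


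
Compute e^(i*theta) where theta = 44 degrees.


cos(44°) = 0.7193
sin(44°) = 0.6947

e^(i*44°) = 0.7193 + 0.6947i


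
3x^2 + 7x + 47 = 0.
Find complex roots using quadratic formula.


disc = 7^2 - 4*3*47 = 49 - 564 = -515
sqrt(|disc|) = sqrt(515) = 22.6936
Real part = -7/(2*3) = -1.1667
Imag part = 22.6936/(2*3) = 3.7823

-1.1667 ± 3.7823i


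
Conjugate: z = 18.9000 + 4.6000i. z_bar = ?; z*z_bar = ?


z_bar = 18.9000 - 4.6000i
z*z_bar = 18.9^2 + 4.6^2 = 357.21 + 21.16 = 378.37

z_bar = 18.9000 - 4.6000i, z*z_bar = 378.37


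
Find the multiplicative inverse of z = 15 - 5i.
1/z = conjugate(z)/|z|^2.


|z|^2 = 225+25 = 250
1/z = (15 + 5i)/250

1/z = 0.0600 + 0.0200i


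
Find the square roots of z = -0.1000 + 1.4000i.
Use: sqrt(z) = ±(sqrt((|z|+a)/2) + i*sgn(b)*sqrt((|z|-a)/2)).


|z| = sqrt(0.01+1.96) = 1.4036
sqrt((|z|+a)/2) = sqrt((1.4036+(-0.1))/2) = sqrt(0.6518) = 0.8073
sqrt((|z|-a)/2) = sqrt((1.4036-(-0.1))/2) = sqrt(0.7518) = 0.8671

±(0.8073 + 0.8671i) i.e. 0.8073 + 0.8671i and -0.8073 - 0.8671i


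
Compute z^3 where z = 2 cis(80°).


r^3 = 2^3 = 8
n*theta = 3*80° = 240° = 240° (mod 360)
a = 8*cos(240°) = -4.0000
b = 8*sin(240°) = -6.9282

8 cis(240°) = -4.0000 - 6.9282i


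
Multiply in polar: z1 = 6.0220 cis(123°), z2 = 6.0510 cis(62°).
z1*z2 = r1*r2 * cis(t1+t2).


r = 6.0220 * 6.0510 = 36.4391
theta = 123° + 62° = 185° = 185° (mod 360)

36.4391 cis(185°)


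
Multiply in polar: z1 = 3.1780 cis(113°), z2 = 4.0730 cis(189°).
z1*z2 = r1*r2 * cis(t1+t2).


r = 3.1780 * 4.0730 = 12.9440
theta = 113° + 189° = 302° = 302° (mod 360)

12.9440 cis(302°)


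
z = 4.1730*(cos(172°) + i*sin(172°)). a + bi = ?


a = 4.1730*cos(172°) = 4.1730*(-0.99027) = -4.1324
b = 4.1730*sin(172°) = 4.1730*0.13917 = 0.5808

-4.1324 + 0.5808i


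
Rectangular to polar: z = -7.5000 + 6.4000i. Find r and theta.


r = sqrt(56.25+40.96) = sqrt(97.21) = 9.8595
theta = atan2(6.4, -7.5) = 139.5248 degrees

r = 9.8595, theta = 139.5248 degrees


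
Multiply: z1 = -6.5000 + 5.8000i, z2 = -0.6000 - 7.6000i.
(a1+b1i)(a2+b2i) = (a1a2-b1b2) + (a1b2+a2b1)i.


Real = -6.5*(-0.6) - 5.8*(-7.6) = 3.9 - (-44.08) = 47.98
Imag = -6.5*(-7.6) - (0.6)*5.8 = 49.4 - (3.48) = 45.92

47.9800 + 45.9200i


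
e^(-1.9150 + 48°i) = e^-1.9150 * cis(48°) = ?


e^-1.9150 = 0.1473
cos(48°) = 0.6691
sin(48°) = 0.7431
Real = 0.1473*0.6691 = 0.0986
Imag = 0.1473*0.7431 = 0.1095

0.0986 + 0.1095i


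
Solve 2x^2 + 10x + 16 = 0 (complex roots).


disc = 10^2 - 4*2*16 = 100 - 128 = -28
sqrt(|disc|) = sqrt(28) = 5.2915
Real part = -10/(2*2) = -2.5000
Imag part = 5.2915/(2*2) = 1.3229

-2.5000 ± 1.3229i


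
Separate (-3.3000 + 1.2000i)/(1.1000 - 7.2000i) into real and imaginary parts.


Multiply by conjugate: (-3.3000 + 1.2000i)(1.1000 + 7.2000i) / (1.1^2 + (-7.2)^2)
Numerator real = -3.3*1.1 + 1.2*(-7.2) = -12.27
Numerator imag = 1.2*1.1 - (-3.3)*(-7.2) = -22.44
Denominator = 53.05
Re(z) = -12.27/53.05 = -0.2313
Im(z) = -22.44/53.05 = -0.4230

Re(z) = -0.2313, Im(z) = -0.4230


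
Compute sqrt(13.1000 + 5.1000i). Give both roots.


|z| = sqrt(171.61+26.01) = 14.0577
sqrt((|z|+a)/2) = sqrt((14.0577+13.1)/2) = sqrt(13.5789) = 3.6850
sqrt((|z|-a)/2) = sqrt((14.0577-13.1)/2) = sqrt(0.4789) = 0.6920

±(3.6850 + 0.6920i) i.e. 3.6850 + 0.6920i and -3.6850 - 0.6920i


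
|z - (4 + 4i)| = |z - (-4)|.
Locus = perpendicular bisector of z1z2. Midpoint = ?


Equal distances means the locus is the perpendicular bisector of z1 and z2.
Midpoint = ((4+(-4))/2, (4+0)/2) = (0, 2.0000)

Perpendicular bisector through (0, 2.0000)


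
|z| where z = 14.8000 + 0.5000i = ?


|z| = sqrt(14.8^2 + 0.5^2) = sqrt(219.04 + 0.25) = sqrt(219.29) = 14.8084

|z| = 14.8084


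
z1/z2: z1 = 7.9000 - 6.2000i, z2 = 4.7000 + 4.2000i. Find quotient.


Conjugate of z2 = 4.7000 - 4.2000i
Numerator: (7.9000 - 6.2000i)(4.7000 - 4.2000i) = 11.0900 - 62.3200i
Denominator: 4.7^2 + 4.2^2 = 39.73
Result = (11.0900 - 62.3200i)/39.73

0.2791 - 1.5686i


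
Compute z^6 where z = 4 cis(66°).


r^6 = 4^6 = 4096
n*theta = 6*66° = 396° = 36° (mod 360)
a = 4096*cos(36°) = 3313.7336
b = 4096*sin(36°) = 2407.5684

4096 cis(36°) = 3313.7336 + 2407.5684i


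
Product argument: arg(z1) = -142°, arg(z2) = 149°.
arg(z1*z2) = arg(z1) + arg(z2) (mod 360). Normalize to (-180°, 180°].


arg(z1*z2) = -142° + 149° = 7°
Normalized to (-180°, 180°]: 7°

7°


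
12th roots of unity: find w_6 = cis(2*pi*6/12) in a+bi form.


Angle = 360*6/12 = 180°
a = cos(180°) = -1.0000
b = sin(180°) = 0

-1.0000 + 0i


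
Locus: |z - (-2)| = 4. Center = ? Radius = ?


|z - z0| = r is a circle with center z0 and radius r.
Center = (-2, 0), radius = 4

Circle with center (-2, 0) and radius 4


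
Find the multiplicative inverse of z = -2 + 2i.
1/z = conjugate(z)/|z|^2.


|z|^2 = 4+4 = 8
1/z = (-2 - 2i)/8

1/z = -0.2500 - 0.2500i


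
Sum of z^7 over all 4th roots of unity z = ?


The roots are w_k = w^k with w = e^(2*pi*i/4), and (w^k)^7 = (w^7)^k.
So S = 1 + u + u^2 + ... + u^(3) with u = w^7.
7 = 1*4 + 3, so 7 is not a multiple of 4: u = (w^4)^1 * w^3 = w^3 ≠ 1 (w is a primitive 4th root), while u^4 = (w^4)^7 = 1.
Geometric series: S = (1 - u^4)/(1 - u) = (1 - 1)/(1 - u) = 0

S = 0


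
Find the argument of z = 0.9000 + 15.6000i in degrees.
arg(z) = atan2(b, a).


Re = 0.9, Im = 15.6
arg = atan2(15.6, 0.9) = 86.6981 degrees

arg(z) = 86.6981 degrees


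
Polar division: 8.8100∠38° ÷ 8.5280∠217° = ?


r = 8.8100 / 8.5280 = 1.0331
theta = 38° - 217° = -179° = 181° (mod 360)

1.0331 cis(181°)


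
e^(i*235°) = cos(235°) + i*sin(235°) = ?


cos(235°) = -0.5736
sin(235°) = -0.8192

e^(i*235°) = -0.5736 - 0.8192i


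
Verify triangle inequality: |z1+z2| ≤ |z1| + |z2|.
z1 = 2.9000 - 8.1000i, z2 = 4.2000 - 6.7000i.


|z1| = sqrt(2.9^2 + (-8.1)^2) = sqrt(74.02) = 8.6035
|z2| = sqrt(4.2^2 + (-6.7)^2) = sqrt(62.53) = 7.9076
z1+z2 = 7.1000 - 14.8000i
|z1+z2| = sqrt(269.45) = 16.4149
|z1|+|z2| = 8.6035 + 7.9076 = 16.5111

|z1+z2| = 16.4149 ≤ |z1|+|z2| = 16.5111 (verified)


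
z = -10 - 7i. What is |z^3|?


|z| = sqrt(100+49) = sqrt(149) = 12.2066
|z^3| = |z|^3 = (sqrt(149))^3 = 149*sqrt(149)

|z^3| = 149*sqrt(149) ≈ 1818.7768


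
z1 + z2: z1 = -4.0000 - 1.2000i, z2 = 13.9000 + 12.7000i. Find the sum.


Real: -4 + 13.9 = 9.9
Imag: -1.2 + 12.7 = 11.5

9.9000 + 11.5000i


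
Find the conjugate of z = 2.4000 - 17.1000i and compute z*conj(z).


z_bar = 2.4000 + 17.1000i
z*z_bar = 2.4^2 + (-17.1)^2 = 5.76 + 292.41 = 298.17

z_bar = 2.4000 + 17.1000i, z*z_bar = 298.17


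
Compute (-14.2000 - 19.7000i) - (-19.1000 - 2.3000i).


Real: -14.2 + 19.1 = 4.9
Imag: -19.7 + 2.3 = -17.4

4.9000 - 17.4000i


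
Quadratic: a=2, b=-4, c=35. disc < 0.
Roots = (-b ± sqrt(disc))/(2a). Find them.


disc = (-4)^2 - 4*2*35 = 16 - 280 = -264
sqrt(|disc|) = sqrt(264) = 16.2481
Real part = 4/(2*2) = 1.0000
Imag part = 16.2481/(2*2) = 4.0620

1.0000 ± 4.0620i


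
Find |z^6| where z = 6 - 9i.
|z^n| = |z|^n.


|z| = sqrt(36+81) = sqrt(117) = 10.8167
|z^6| = |z|^6 = (sqrt(117))^6 = 117^3 = 1601613

|z^6| = 1601613


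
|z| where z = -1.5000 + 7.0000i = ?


|z| = sqrt((-1.5)^2 + 7^2) = sqrt(2.25 + 49) = sqrt(51.25) = 7.1589

|z| = 7.1589


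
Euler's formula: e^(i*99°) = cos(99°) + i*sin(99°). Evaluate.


cos(99°) = -0.1564
sin(99°) = 0.9877

e^(i*99°) = -0.1564 + 0.9877i


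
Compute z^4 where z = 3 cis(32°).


r^4 = 3^4 = 81
n*theta = 4*32° = 128° = 128° (mod 360)
a = 81*cos(128°) = -49.8686
b = 81*sin(128°) = 63.8289

81 cis(128°) = -49.8686 + 63.8289i


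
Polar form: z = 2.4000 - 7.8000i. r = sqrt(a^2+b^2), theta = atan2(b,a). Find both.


r = sqrt(5.76+60.84) = sqrt(66.6) = 8.1609
theta = atan2(-7.8, 2.4) = -72.8973 degrees

r = 8.1609, theta = -72.8973 degrees


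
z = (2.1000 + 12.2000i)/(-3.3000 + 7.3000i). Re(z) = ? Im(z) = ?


Multiply by conjugate: (2.1000 + 12.2000i)(-3.3000 - 7.3000i) / ((-3.3)^2 + 7.3^2)
Numerator real = 2.1*(-3.3) + 12.2*7.3 = 82.13
Numerator imag = 12.2*(-3.3) - 2.1*7.3 = -55.59
Denominator = 64.18
Re(z) = 82.13/64.18 = 1.2797
Im(z) = -55.59/64.18 = -0.8662

Re(z) = 1.2797, Im(z) = -0.8662


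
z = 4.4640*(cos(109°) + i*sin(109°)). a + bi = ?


a = 4.4640*cos(109°) = 4.4640*(-0.32557) = -1.4533
b = 4.4640*sin(109°) = 4.4640*0.94552 = 4.2208

-1.4533 + 4.2208i


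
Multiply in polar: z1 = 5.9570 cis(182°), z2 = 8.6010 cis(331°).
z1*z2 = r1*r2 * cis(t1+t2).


r = 5.9570 * 8.6010 = 51.2362
theta = 182° + 331° = 513° = 153° (mod 360)

51.2362 cis(153°)


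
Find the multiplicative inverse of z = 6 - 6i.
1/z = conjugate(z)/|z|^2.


|z|^2 = 36+36 = 72
1/z = (6 + 6i)/72

1/z = 0.0833 + 0.0833i


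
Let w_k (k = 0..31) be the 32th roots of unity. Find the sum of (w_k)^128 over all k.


The roots are w_k = w^k with w = e^(2*pi*i/32), and (w^k)^128 = (w^128)^k.
So S = 1 + u + u^2 + ... + u^(31) with u = w^128.
128 = 4*32 + 0, so 128 is a multiple of 32 and u = (w^32)^4 = 1.
Every one of the 32 terms equals 1: S = 32

S = 32


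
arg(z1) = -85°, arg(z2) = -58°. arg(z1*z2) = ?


arg(z1*z2) = -85° - 58° = -143°
Normalized to (-180°, 180°]: -143°

-143°


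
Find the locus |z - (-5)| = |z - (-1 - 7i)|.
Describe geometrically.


Equal distances means the locus is the perpendicular bisector of z1 and z2.
Midpoint = ((-5+(-1))/2, (0+(-7))/2) = (-3.0000, -3.5000)

Perpendicular bisector through (-3.0000, -3.5000)


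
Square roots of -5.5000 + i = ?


|z| = sqrt(30.25+1) = 5.5902
sqrt((|z|+a)/2) = sqrt((5.5902+(-5.5))/2) = sqrt(0.0451) = 0.2123
sqrt((|z|-a)/2) = sqrt((5.5902-(-5.5))/2) = sqrt(5.5451) = 2.3548

±(0.2123 + 2.3548i) i.e. 0.2123 + 2.3548i and -0.2123 - 2.3548i


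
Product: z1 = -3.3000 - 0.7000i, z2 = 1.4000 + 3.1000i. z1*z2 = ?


Real = -3.3*1.4 - (-0.7)*3.1 = -4.62 - (-2.17) = -2.45
Imag = -3.3*3.1 + 1.4*(-0.7) = -10.23 - (0.98) = -11.21

-2.4500 - 11.2100i


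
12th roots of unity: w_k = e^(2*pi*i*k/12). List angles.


The 12th roots of unity are cis(360k/12°) for k=0..11
Angle step = 360/12 = 30°
Primitive root: cis(30°)
Primitive root = 0.8660 + 0.5000i

12 roots at angles: 0°, 30°, 60°, 90°, 120°, 150°, 180°, 210°, 240°, 270°, 300°, 330°


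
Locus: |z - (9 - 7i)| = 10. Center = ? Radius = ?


|z - z0| = r is a circle with center z0 and radius r.
Center = (9, -7), radius = 10

Circle with center (9, -7) and radius 10


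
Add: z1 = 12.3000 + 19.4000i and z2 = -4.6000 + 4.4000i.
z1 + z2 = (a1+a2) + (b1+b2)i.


Real: 12.3 - 4.6 = 7.7
Imag: 19.4 + 4.4 = 23.8

7.7000 + 23.8000i


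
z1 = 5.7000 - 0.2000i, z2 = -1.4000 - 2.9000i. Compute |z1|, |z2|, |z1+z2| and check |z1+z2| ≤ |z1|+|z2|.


|z1| = sqrt(5.7^2 + (-0.2)^2) = sqrt(32.53) = 5.7035
|z2| = sqrt((-1.4)^2 + (-2.9)^2) = sqrt(10.37) = 3.2202
z1+z2 = 4.3000 - 3.1000i
|z1+z2| = sqrt(28.1) = 5.3009
|z1|+|z2| = 5.7035 + 3.2202 = 8.9237

|z1+z2| = 5.3009 ≤ |z1|+|z2| = 8.9237 (verified)


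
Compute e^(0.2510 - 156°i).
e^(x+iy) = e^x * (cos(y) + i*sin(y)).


e^0.2510 = 1.2853
cos(-156°) = -0.91355
sin(-156°) = -0.40674
Real = 1.2853*(-0.91355) = -1.1742
Imag = 1.2853*(-0.40674) = -0.5228

-1.1742 - 0.5228i


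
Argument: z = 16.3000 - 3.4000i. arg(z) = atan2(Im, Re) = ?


Re = 16.3, Im = -3.4
arg = atan2(-3.4, 16.3) = -11.7823 degrees

arg(z) = -11.7823 degrees


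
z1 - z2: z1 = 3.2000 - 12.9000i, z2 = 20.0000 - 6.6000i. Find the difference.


Real: 3.2 - 20 = -16.8
Imag: -12.9 + 6.6 = -6.3

-16.8000 - 6.3000i


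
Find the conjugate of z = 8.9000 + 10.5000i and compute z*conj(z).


z_bar = 8.9000 - 10.5000i
z*z_bar = 8.9^2 + 10.5^2 = 79.21 + 110.25 = 189.46

z_bar = 8.9000 - 10.5000i, z*z_bar = 189.46


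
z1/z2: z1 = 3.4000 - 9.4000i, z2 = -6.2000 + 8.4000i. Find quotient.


Conjugate of z2 = -6.2000 - 8.4000i
Numerator: (3.4000 - 9.4000i)(-6.2000 - 8.4000i) = -100.0400 + 29.7200i
Denominator: (-6.2)^2 + 8.4^2 = 109
Result = (-100.0400 + 29.7200i)/109

-0.9178 + 0.2727i


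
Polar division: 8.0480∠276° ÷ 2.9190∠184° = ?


r = 8.0480 / 2.9190 = 2.7571
theta = 276° - 184° = 92° = 92° (mod 360)

2.7571 cis(92°)


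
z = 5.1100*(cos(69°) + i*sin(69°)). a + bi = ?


a = 5.1100*cos(69°) = 5.1100*0.35837 = 1.8313
b = 5.1100*sin(69°) = 5.1100*0.93358 = 4.7706

1.8313 + 4.7706i


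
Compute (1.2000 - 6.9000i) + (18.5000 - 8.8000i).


Real: 1.2 + 18.5 = 19.7
Imag: -6.9 - 8.8 = -15.7

19.7000 - 15.7000i


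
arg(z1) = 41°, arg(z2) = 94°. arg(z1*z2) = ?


arg(z1*z2) = 41° + 94° = 135°
Normalized to (-180°, 180°]: 135°

135°


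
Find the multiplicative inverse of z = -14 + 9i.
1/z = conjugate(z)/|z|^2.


|z|^2 = 196+81 = 277
1/z = (-14 - 9i)/277

1/z = -0.0505 - 0.0325i


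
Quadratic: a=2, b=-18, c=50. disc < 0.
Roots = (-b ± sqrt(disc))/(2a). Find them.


disc = (-18)^2 - 4*2*50 = 324 - 400 = -76
sqrt(|disc|) = sqrt(76) = 8.7178
Real part = 18/(2*2) = 4.5000
Imag part = 8.7178/(2*2) = 2.1794

4.5000 ± 2.1794i


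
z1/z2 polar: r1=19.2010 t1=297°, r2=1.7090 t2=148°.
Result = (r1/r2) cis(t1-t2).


r = 19.2010 / 1.7090 = 11.2352
theta = 297° - 148° = 149° = 149° (mod 360)

11.2352 cis(149°)


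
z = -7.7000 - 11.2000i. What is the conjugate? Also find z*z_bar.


z_bar = -7.7000 + 11.2000i
z*z_bar = (-7.7)^2 + (-11.2)^2 = 59.29 + 125.44 = 184.73

z_bar = -7.7000 + 11.2000i, z*z_bar = 184.73


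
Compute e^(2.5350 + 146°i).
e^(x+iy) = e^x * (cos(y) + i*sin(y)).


e^2.5350 = 12.6164
cos(146°) = -0.82904
sin(146°) = 0.55919
Real = 12.6164*(-0.82904) = -10.4595
Imag = 12.6164*0.55919 = 7.0550

-10.4595 + 7.0550i


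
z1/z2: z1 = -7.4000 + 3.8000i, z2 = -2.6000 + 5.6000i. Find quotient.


Conjugate of z2 = -2.6000 - 5.6000i
Numerator: (-7.4000 + 3.8000i)(-2.6000 - 5.6000i) = 40.5200 + 31.5600i
Denominator: (-2.6)^2 + 5.6^2 = 38.12
Result = (40.5200 + 31.5600i)/38.12

1.0630 + 0.8279i


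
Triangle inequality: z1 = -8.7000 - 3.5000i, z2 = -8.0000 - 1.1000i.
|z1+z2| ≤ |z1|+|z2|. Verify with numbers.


|z1| = sqrt((-8.7)^2 + (-3.5)^2) = sqrt(87.94) = 9.3776
|z2| = sqrt((-8)^2 + (-1.1)^2) = sqrt(65.21) = 8.0753
z1+z2 = -16.7000 - 4.6000i
|z1+z2| = sqrt(300.05) = 17.3220
|z1|+|z2| = 9.3776 + 8.0753 = 17.4529

|z1+z2| = 17.3220 ≤ |z1|+|z2| = 17.4529 (verified)


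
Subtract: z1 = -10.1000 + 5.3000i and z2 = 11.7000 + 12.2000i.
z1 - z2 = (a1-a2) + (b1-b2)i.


Real: -10.1 - 11.7 = -21.8
Imag: 5.3 - 12.2 = -6.9

-21.8000 - 6.9000i


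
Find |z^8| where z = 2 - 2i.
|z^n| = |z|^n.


|z| = sqrt(4+4) = sqrt(8) = 2.8284
|z^8| = |z|^8 = (sqrt(8))^8 = 8^4 = 4096

|z^8| = 4096


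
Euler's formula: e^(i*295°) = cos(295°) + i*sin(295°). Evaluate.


cos(295°) = 0.4226
sin(295°) = -0.9063

e^(i*295°) = 0.4226 - 0.9063i


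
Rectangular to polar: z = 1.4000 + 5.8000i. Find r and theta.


r = sqrt(1.96+33.64) = sqrt(35.6) = 5.9666
theta = atan2(5.8, 1.4) = 76.4296 degrees

r = 5.9666, theta = 76.4296 degrees


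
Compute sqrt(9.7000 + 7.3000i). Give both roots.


|z| = sqrt(94.09+53.29) = 12.1400
sqrt((|z|+a)/2) = sqrt((12.1400+9.7)/2) = sqrt(10.9200) = 3.3045
sqrt((|z|-a)/2) = sqrt((12.1400-9.7)/2) = sqrt(1.2200) = 1.1045

±(3.3045 + 1.1045i) i.e. 3.3045 + 1.1045i and -3.3045 - 1.1045i


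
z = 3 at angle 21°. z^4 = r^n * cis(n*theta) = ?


r^4 = 3^4 = 81
n*theta = 4*21° = 84° = 84° (mod 360)
a = 81*cos(84°) = 8.4668
b = 81*sin(84°) = 80.5563

81 cis(84°) = 8.4668 + 80.5563i


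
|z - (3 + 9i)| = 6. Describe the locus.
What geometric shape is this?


|z - z0| = r is a circle with center z0 and radius r.
Center = (3, 9), radius = 6

Circle with center (3, 9) and radius 6


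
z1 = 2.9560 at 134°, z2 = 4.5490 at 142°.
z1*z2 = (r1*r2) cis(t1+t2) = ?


r = 2.9560 * 4.5490 = 13.4468
theta = 134° + 142° = 276° = 276° (mod 360)

13.4468 cis(276°)


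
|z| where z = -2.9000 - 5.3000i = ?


|z| = sqrt((-2.9)^2 + (-5.3)^2) = sqrt(8.41 + 28.09) = sqrt(36.5) = 6.0415

|z| = 6.0415


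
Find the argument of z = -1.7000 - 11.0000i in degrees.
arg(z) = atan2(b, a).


Re = -1.7, Im = -11
arg = atan2(-11, -1.7) = -98.7853 degrees

arg(z) = -98.7853 degrees


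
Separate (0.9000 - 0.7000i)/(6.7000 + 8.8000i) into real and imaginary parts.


Multiply by conjugate: (0.9000 - 0.7000i)(6.7000 - 8.8000i) / (6.7^2 + 8.8^2)
Numerator real = 0.9*6.7 - (0.7)*8.8 = -0.13
Numerator imag = -0.7*6.7 - 0.9*8.8 = -12.61
Denominator = 122.33
Re(z) = -0.13/122.33 = -0.0011
Im(z) = -12.61/122.33 = -0.1031

Re(z) = -0.0011, Im(z) = -0.1031


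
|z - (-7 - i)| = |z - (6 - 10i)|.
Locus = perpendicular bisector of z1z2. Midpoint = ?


Equal distances means the locus is the perpendicular bisector of z1 and z2.
Midpoint = ((-7+6)/2, (-1+(-10))/2) = (-0.5000, -5.5000)

Perpendicular bisector through (-0.5000, -5.5000)


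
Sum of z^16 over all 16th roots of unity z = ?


The roots are w_k = w^k with w = e^(2*pi*i/16), and (w^k)^16 = (w^16)^k.
So S = 1 + u + u^2 + ... + u^(15) with u = w^16.
16 = 1*16 + 0, so 16 is a multiple of 16 and u = (w^16)^1 = 1.
Every one of the 16 terms equals 1: S = 16

S = 16


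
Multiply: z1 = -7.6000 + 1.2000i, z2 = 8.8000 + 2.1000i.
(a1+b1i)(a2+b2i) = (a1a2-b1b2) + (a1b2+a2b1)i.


Real = -7.6*8.8 - 1.2*2.1 = -66.88 - 2.52 = -69.4
Imag = -7.6*2.1 + 8.8*1.2 = -15.96 + 10.56 = -5.4

-69.4000 - 5.4000i


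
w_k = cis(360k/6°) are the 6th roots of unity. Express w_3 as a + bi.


Angle = 360*3/6 = 180°
a = cos(180°) = -1.0000
b = sin(180°) = 0

-1.0000 + 0i


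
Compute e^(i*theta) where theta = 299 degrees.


cos(299°) = 0.4848
sin(299°) = -0.8746

e^(i*299°) = 0.4848 - 0.8746i


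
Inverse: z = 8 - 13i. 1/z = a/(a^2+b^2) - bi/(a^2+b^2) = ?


|z|^2 = 64+169 = 233
1/z = (8 + 13i)/233

1/z = 0.0343 + 0.0558i


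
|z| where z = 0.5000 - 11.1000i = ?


|z| = sqrt(0.5^2 + (-11.1)^2) = sqrt(0.25 + 123.21) = sqrt(123.46) = 11.1113

|z| = 11.1113


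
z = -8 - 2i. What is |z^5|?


|z| = sqrt(64+4) = sqrt(68) = 8.2462
|z^5| = |z|^5 = (sqrt(68))^5 = 68^2 * sqrt(68) = 4624*sqrt(68)

|z^5| = 4624*sqrt(68) ≈ 38130.4808


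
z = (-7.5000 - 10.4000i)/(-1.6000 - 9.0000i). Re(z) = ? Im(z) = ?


Multiply by conjugate: (-7.5000 - 10.4000i)(-1.6000 + 9.0000i) / ((-1.6)^2 + (-9)^2)
Numerator real = -7.5*(-1.6) - (10.4)*(-9) = 105.6
Numerator imag = -10.4*(-1.6) - (-7.5)*(-9) = -50.86
Denominator = 83.56
Re(z) = 105.6/83.56 = 1.2638
Im(z) = -50.86/83.56 = -0.6087

Re(z) = 1.2638, Im(z) = -0.6087


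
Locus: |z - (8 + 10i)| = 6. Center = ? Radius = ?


|z - z0| = r is a circle with center z0 and radius r.
Center = (8, 10), radius = 6

Circle with center (8, 10) and radius 6


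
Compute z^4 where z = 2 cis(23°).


r^4 = 2^4 = 16
n*theta = 4*23° = 92° = 92° (mod 360)
a = 16*cos(92°) = -0.5584
b = 16*sin(92°) = 15.9903

16 cis(92°) = -0.5584 + 15.9903i


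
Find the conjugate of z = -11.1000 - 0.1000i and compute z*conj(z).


z_bar = -11.1000 + 0.1000i
z*z_bar = (-11.1)^2 + (-0.1)^2 = 123.21 + 0.01 = 123.22

z_bar = -11.1000 + 0.1000i, z*z_bar = 123.22


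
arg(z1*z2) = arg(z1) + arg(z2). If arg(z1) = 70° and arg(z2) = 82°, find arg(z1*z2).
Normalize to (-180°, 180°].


arg(z1*z2) = 70° + 82° = 152°
Normalized to (-180°, 180°]: 152°

152°


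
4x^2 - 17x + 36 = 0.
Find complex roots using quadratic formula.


disc = (-17)^2 - 4*4*36 = 289 - 576 = -287
sqrt(|disc|) = sqrt(287) = 16.9411
Real part = 17/(2*4) = 2.1250
Imag part = 16.9411/(2*4) = 2.1176

2.1250 ± 2.1176i


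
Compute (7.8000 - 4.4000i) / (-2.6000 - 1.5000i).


Conjugate of z2 = -2.6000 + 1.5000i
Numerator: (7.8000 - 4.4000i)(-2.6000 + 1.5000i) = -13.6800 + 23.1400i
Denominator: (-2.6)^2 + (-1.5)^2 = 9.01
Result = (-13.6800 + 23.1400i)/9.01

-1.5183 + 2.5683i


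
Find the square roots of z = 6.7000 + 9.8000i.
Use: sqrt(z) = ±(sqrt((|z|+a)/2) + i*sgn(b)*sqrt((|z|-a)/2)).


|z| = sqrt(44.89+96.04) = 11.8714
sqrt((|z|+a)/2) = sqrt((11.8714+6.7)/2) = sqrt(9.2857) = 3.0472
sqrt((|z|-a)/2) = sqrt((11.8714-6.7)/2) = sqrt(2.5857) = 1.6080

±(3.0472 + 1.6080i) i.e. 3.0472 + 1.6080i and -3.0472 - 1.6080i


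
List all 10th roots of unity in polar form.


The 10th roots of unity are cis(360k/10°) for k=0..9
Angle step = 360/10 = 36°
Primitive root: cis(36°)
Primitive root = 0.8090 + 0.5878i

10 roots at angles: 0°, 36°, 72°, 108°, 144°, 180°, 216°, 252°, 288°, 324°


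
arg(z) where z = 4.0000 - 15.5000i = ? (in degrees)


Re = 4, Im = -15.5
arg = atan2(-15.5, 4) = -75.5297 degrees

arg(z) = -75.5297 degrees


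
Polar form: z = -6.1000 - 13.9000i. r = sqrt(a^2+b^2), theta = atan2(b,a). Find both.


r = sqrt(37.21+193.21) = sqrt(230.42) = 15.1796
theta = atan2(-13.9, -6.1) = -113.6942 degrees

r = 15.1796, theta = -113.6942 degrees


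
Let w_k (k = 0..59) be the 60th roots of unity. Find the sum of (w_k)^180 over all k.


The roots are w_k = w^k with w = e^(2*pi*i/60), and (w^k)^180 = (w^180)^k.
So S = 1 + u + u^2 + ... + u^(59) with u = w^180.
180 = 3*60 + 0, so 180 is a multiple of 60 and u = (w^60)^3 = 1.
Every one of the 60 terms equals 1: S = 60

S = 60


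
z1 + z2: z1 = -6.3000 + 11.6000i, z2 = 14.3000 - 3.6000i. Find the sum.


Real: -6.3 + 14.3 = 8
Imag: 11.6 - 3.6 = 8

8.0000 + 8.0000i


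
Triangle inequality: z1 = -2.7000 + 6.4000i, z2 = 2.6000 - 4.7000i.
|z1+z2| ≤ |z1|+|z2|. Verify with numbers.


|z1| = sqrt((-2.7)^2 + 6.4^2) = sqrt(48.25) = 6.9462
|z2| = sqrt(2.6^2 + (-4.7)^2) = sqrt(28.85) = 5.3712
z1+z2 = -0.1000 + 1.7000i
|z1+z2| = sqrt(2.9) = 1.7029
|z1|+|z2| = 6.9462 + 5.3712 = 12.3174

|z1+z2| = 1.7029 ≤ |z1|+|z2| = 12.3174 (verified)


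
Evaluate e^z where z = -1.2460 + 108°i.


e^-1.2460 = 0.2877
cos(108°) = -0.309
sin(108°) = 0.9511
Real = 0.2877*(-0.309) = -0.0889
Imag = 0.2877*0.9511 = 0.2736

-0.0889 + 0.2736i


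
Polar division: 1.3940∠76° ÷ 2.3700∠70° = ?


r = 1.3940 / 2.3700 = 0.5882
theta = 76° - 70° = 6° = 6° (mod 360)

0.5882 cis(6°)


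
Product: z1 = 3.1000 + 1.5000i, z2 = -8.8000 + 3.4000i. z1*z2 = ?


Real = 3.1*(-8.8) - 1.5*3.4 = -27.28 - 5.1 = -32.38
Imag = 3.1*3.4 - (8.8)*1.5 = 10.54 - (13.2) = -2.66

-32.3800 - 2.6600i


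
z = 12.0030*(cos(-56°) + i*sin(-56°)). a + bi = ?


a = 12.0030*cos(-56°) = 12.0030*0.55919 = 6.7120
b = 12.0030*sin(-56°) = 12.0030*(-0.829038) = -9.9509

6.7120 - 9.9509i


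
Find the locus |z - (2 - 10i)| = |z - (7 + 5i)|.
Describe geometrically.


Equal distances means the locus is the perpendicular bisector of z1 and z2.
Midpoint = ((2+7)/2, (-10+5)/2) = (4.5000, -2.5000)

Perpendicular bisector through (4.5000, -2.5000)


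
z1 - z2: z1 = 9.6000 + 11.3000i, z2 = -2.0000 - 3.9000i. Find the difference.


Real: 9.6 + 2 = 11.6
Imag: 11.3 + 3.9 = 15.2

11.6000 + 15.2000i


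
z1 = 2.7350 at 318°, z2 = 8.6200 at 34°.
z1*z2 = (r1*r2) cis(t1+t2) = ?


r = 2.7350 * 8.6200 = 23.5757
theta = 318° + 34° = 352° = 352° (mod 360)

23.5757 cis(352°)


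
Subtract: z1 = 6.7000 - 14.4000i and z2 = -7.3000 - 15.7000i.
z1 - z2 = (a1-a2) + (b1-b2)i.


Real: 6.7 + 7.3 = 14
Imag: -14.4 + 15.7 = 1.3

14.0000 + 1.3000i


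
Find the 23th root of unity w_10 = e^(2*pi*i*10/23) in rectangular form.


Angle = 360*10/23 = 156.5217°
a = cos(156.5217°) = -0.9172
b = sin(156.5217°) = 0.3984

-0.9172 + 0.3984i


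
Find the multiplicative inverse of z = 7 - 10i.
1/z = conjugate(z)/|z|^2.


|z|^2 = 49+100 = 149
1/z = (7 + 10i)/149

1/z = 0.0470 + 0.0671i


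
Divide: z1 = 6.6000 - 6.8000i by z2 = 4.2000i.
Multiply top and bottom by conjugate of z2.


Conjugate of z2 = -4.2000i
Numerator: (6.6000 - 6.8000i)(-4.2000i) = -28.5600 - 27.7200i
Denominator: 0^2 + 4.2^2 = 17.64
Result = (-28.5600 - 27.7200i)/17.64

-1.6190 - 1.5714i


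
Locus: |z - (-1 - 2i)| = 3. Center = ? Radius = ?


|z - z0| = r is a circle with center z0 and radius r.
Center = (-1, -2), radius = 3

Circle with center (-1, -2) and radius 3


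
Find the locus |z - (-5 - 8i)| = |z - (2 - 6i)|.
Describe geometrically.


Equal distances means the locus is the perpendicular bisector of z1 and z2.
Midpoint = ((-5+2)/2, (-8+(-6))/2) = (-1.5000, -7.0000)

Perpendicular bisector through (-1.5000, -7.0000)


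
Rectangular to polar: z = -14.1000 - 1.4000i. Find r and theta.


r = sqrt(198.81+1.96) = sqrt(200.77) = 14.1693
theta = atan2(-1.4, -14.1) = -174.3296 degrees

r = 14.1693, theta = -174.3296 degrees


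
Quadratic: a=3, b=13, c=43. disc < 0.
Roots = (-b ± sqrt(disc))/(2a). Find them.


disc = 13^2 - 4*3*43 = 169 - 516 = -347
sqrt(|disc|) = sqrt(347) = 18.6279
Real part = -13/(2*3) = -2.1667
Imag part = 18.6279/(2*3) = 3.1047

-2.1667 ± 3.1047i


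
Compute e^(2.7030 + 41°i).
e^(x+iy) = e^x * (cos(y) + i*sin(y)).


e^2.7030 = 14.9244
cos(41°) = 0.75471
sin(41°) = 0.65606
Real = 14.9244*0.75471 = 11.2636
Imag = 14.9244*0.65606 = 9.7913

11.2636 + 9.7913i


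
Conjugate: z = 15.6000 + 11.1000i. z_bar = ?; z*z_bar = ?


z_bar = 15.6000 - 11.1000i
z*z_bar = 15.6^2 + 11.1^2 = 243.36 + 123.21 = 366.57

z_bar = 15.6000 - 11.1000i, z*z_bar = 366.57


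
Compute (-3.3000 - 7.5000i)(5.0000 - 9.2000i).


Real = -3.3*5 - (-7.5)*(-9.2) = -16.5 - 69 = -85.5
Imag = -3.3*(-9.2) + 5*(-7.5) = 30.36 - (37.5) = -7.14

-85.5000 - 7.1400i


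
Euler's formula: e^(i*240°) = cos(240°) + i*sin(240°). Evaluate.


cos(240°) = -0.5000
sin(240°) = -0.8660

e^(i*240°) = -0.5000 - 0.8660i


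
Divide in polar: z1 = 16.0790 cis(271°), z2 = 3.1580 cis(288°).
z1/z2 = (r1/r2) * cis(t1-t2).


r = 16.0790 / 3.1580 = 5.0915
theta = 271° - 288° = -17° = 343° (mod 360)

5.0915 cis(343°)


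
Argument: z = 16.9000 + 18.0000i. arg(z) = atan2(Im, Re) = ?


Re = 16.9, Im = 18
arg = atan2(18, 16.9) = 46.8053 degrees

arg(z) = 46.8053 degrees


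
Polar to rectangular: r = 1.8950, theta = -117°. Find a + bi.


a = 1.8950*cos(-117°) = 1.8950*(-0.454) = -0.8603
b = 1.8950*sin(-117°) = 1.8950*(-0.89101) = -1.6885

-0.8603 - 1.6885i


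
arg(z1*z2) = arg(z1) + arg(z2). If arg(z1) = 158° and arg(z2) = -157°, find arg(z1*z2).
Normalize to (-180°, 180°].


arg(z1*z2) = 158° - 157° = 1°
Normalized to (-180°, 180°]: 1°

1°


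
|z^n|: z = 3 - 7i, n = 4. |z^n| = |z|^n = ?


|z| = sqrt(9+49) = sqrt(58) = 7.6158
|z^4| = |z|^4 = (sqrt(58))^4 = 58^2 = 3364

|z^4| = 3364


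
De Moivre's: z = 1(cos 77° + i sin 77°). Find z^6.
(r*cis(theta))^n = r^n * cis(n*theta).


r^6 = 1^6 = 1
n*theta = 6*77° = 462° = 102° (mod 360)
a = 1*cos(102°) = -0.2079
b = 1*sin(102°) = 0.9781

1 cis(102°) = -0.2079 + 0.9781i


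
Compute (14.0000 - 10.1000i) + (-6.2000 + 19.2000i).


Real: 14 - 6.2 = 7.8
Imag: -10.1 + 19.2 = 9.1

7.8000 + 9.1000i


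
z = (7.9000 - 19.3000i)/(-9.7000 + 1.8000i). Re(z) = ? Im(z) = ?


Multiply by conjugate: (7.9000 - 19.3000i)(-9.7000 - 1.8000i) / ((-9.7)^2 + 1.8^2)
Numerator real = 7.9*(-9.7) - (19.3)*1.8 = -111.37
Numerator imag = -19.3*(-9.7) - 7.9*1.8 = 172.99
Denominator = 97.33
Re(z) = -111.37/97.33 = -1.1443
Im(z) = 172.99/97.33 = 1.7774

Re(z) = -1.1443, Im(z) = 1.7774


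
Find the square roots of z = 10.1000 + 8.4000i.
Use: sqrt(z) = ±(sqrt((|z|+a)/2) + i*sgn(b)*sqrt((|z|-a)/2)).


|z| = sqrt(102.01+70.56) = 13.1366
sqrt((|z|+a)/2) = sqrt((13.1366+10.1)/2) = sqrt(11.6183) = 3.4086
sqrt((|z|-a)/2) = sqrt((13.1366-10.1)/2) = sqrt(1.5183) = 1.2322

±(3.4086 + 1.2322i) i.e. 3.4086 + 1.2322i and -3.4086 - 1.2322i


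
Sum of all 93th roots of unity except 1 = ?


With w = e^(2*pi*i/93), all 93 of the 93th roots of unity w^0 = 1, w, ..., w^(92) sum to 0: 1 + w + ... + w^(92) = (1 - w^93)/(1 - w) = 0 since w^93 = 1, w ≠ 1.
Removing the root 1: w + w^2 + ... + w^(92) = 0 - 1 = -1

Sum = -1


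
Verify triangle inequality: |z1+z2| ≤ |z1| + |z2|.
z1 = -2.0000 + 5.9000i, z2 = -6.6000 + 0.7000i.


|z1| = sqrt((-2)^2 + 5.9^2) = sqrt(38.81) = 6.2298
|z2| = sqrt((-6.6)^2 + 0.7^2) = sqrt(44.05) = 6.6370
z1+z2 = -8.6000 + 6.6000i
|z1+z2| = sqrt(117.52) = 10.8407
|z1|+|z2| = 6.2298 + 6.6370 = 12.8668

|z1+z2| = 10.8407 ≤ |z1|+|z2| = 12.8668 (verified)


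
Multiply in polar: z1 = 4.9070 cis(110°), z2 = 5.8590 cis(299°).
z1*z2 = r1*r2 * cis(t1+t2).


r = 4.9070 * 5.8590 = 28.7501
theta = 110° + 299° = 409° = 49° (mod 360)

28.7501 cis(49°)


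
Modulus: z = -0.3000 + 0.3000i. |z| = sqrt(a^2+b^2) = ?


|z| = sqrt((-0.3)^2 + 0.3^2) = sqrt(0.09 + 0.09) = sqrt(0.18) = 0.4243

|z| = 0.4243


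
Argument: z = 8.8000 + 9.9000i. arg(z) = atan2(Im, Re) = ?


Re = 8.8, Im = 9.9
arg = atan2(9.9, 8.8) = 48.3665 degrees

arg(z) = 48.3665 degrees


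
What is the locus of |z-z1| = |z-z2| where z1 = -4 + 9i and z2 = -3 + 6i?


Equal distances means the locus is the perpendicular bisector of z1 and z2.
Midpoint = ((-4+(-3))/2, (9+6)/2) = (-3.5000, 7.5000)

Perpendicular bisector through (-3.5000, 7.5000)


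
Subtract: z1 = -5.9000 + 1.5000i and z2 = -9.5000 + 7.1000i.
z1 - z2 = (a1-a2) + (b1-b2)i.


Real: -5.9 + 9.5 = 3.6
Imag: 1.5 - 7.1 = -5.6

3.6000 - 5.6000i


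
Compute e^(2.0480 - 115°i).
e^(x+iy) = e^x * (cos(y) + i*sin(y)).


e^2.0480 = 7.7524
cos(-115°) = -0.42262
sin(-115°) = -0.9063
Real = 7.7524*(-0.42262) = -3.2763
Imag = 7.7524*(-0.9063) = -7.0260

-3.2763 - 7.0260i


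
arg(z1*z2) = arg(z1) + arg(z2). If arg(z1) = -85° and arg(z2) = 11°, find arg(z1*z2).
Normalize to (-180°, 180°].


arg(z1*z2) = -85° + 11° = -74°
Normalized to (-180°, 180°]: -74°

-74°


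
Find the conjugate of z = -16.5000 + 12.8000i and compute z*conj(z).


z_bar = -16.5000 - 12.8000i
z*z_bar = (-16.5)^2 + 12.8^2 = 272.25 + 163.84 = 436.09

z_bar = -16.5000 - 12.8000i, z*z_bar = 436.09


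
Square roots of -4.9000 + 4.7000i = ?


|z| = sqrt(24.01+22.09) = 6.7897
sqrt((|z|+a)/2) = sqrt((6.7897+(-4.9))/2) = sqrt(0.9448) = 0.9720
sqrt((|z|-a)/2) = sqrt((6.7897-(-4.9))/2) = sqrt(5.8448) = 2.4176

±(0.9720 + 2.4176i) i.e. 0.9720 + 2.4176i and -0.9720 - 2.4176i


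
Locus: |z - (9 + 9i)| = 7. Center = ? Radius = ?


|z - z0| = r is a circle with center z0 and radius r.
Center = (9, 9), radius = 7

Circle with center (9, 9) and radius 7


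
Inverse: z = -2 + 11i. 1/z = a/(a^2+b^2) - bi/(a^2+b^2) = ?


|z|^2 = 4+121 = 125
1/z = (-2 - 11i)/125

1/z = -0.0160 - 0.0880i


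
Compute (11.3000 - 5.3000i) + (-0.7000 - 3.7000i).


Real: 11.3 - 0.7 = 10.6
Imag: -5.3 - 3.7 = -9

10.6000 - 9.0000i


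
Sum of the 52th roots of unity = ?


The sum of all 52th roots of unity is 0.
Geometric series: (1 - w^52)/(1 - w) = (1-1)/(1-w) = 0 since w^52 = 1, w ≠ 1.
Alternatively: coefficient of z^51 in z^52 - 1 is 0.

0


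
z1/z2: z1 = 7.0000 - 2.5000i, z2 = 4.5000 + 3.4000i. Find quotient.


Conjugate of z2 = 4.5000 - 3.4000i
Numerator: (7.0000 - 2.5000i)(4.5000 - 3.4000i) = 23.0000 - 35.0500i
Denominator: 4.5^2 + 3.4^2 = 31.81
Result = (23.0000 - 35.0500i)/31.81

0.7230 - 1.1019i


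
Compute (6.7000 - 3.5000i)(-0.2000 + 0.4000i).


Real = 6.7*(-0.2) - (-3.5)*0.4 = -1.34 - (-1.4) = 0.06
Imag = 6.7*0.4 - (0.2)*(-3.5) = 2.68 + 0.7 = 3.38

0.0600 + 3.3800i


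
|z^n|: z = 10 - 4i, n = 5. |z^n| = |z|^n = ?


|z| = sqrt(100+16) = sqrt(116) = 10.7703
|z^5| = |z|^5 = (sqrt(116))^5 = 116^2 * sqrt(116) = 13456*sqrt(116)

|z^5| = 13456*sqrt(116) ≈ 144925.5553


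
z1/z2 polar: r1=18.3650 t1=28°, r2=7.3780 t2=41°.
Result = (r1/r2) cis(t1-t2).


r = 18.3650 / 7.3780 = 2.4892
theta = 28° - 41° = -13° = 347° (mod 360)

2.4892 cis(347°)


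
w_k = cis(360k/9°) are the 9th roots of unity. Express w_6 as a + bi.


Angle = 360*6/9 = 240°
a = cos(240°) = -0.5000
b = sin(240°) = -0.8660

-0.5000 - 0.8660i


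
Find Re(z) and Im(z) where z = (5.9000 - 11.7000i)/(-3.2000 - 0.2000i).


Multiply by conjugate: (5.9000 - 11.7000i)(-3.2000 + 0.2000i) / ((-3.2)^2 + (-0.2)^2)
Numerator real = 5.9*(-3.2) - (11.7)*(-0.2) = -16.54
Numerator imag = -11.7*(-3.2) - 5.9*(-0.2) = 38.62
Denominator = 10.28
Re(z) = -16.54/10.28 = -1.6089
Im(z) = 38.62/10.28 = 3.7568

Re(z) = -1.6089, Im(z) = 3.7568


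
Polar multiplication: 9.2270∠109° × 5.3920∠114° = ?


r = 9.2270 * 5.3920 = 49.7520
theta = 109° + 114° = 223° = 223° (mod 360)

49.7520 cis(223°)


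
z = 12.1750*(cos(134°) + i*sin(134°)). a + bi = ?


a = 12.1750*cos(134°) = 12.1750*(-0.69466) = -8.4575
b = 12.1750*sin(134°) = 12.1750*0.71934 = 8.7580

-8.4575 + 8.7580i


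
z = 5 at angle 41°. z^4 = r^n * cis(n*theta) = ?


r^4 = 5^4 = 625
n*theta = 4*41° = 164° = 164° (mod 360)
a = 625*cos(164°) = -600.7886
b = 625*sin(164°) = 172.2733

625 cis(164°) = -600.7886 + 172.2733i


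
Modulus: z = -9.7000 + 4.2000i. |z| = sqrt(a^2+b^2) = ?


|z| = sqrt((-9.7)^2 + 4.2^2) = sqrt(94.09 + 17.64) = sqrt(111.73) = 10.5702

|z| = 10.5702


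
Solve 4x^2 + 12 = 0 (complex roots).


disc = 0^2 - 4*4*12 = 0 - 192 = -192
sqrt(|disc|) = sqrt(192) = 13.8564
Real part = 0/(2*4) = 0
Imag part = 13.8564/(2*4) = 1.7321

0 ± 1.7321i


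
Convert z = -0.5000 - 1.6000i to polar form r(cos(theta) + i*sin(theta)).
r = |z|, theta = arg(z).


r = sqrt(0.25+2.56) = sqrt(2.81) = 1.6763
theta = atan2(-1.6, -0.5) = -107.3540 degrees

r = 1.6763, theta = -107.3540 degrees


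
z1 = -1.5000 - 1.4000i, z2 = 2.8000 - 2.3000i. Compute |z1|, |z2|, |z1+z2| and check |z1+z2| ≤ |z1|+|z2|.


|z1| = sqrt((-1.5)^2 + (-1.4)^2) = sqrt(4.21) = 2.0518
|z2| = sqrt(2.8^2 + (-2.3)^2) = sqrt(13.13) = 3.6235
z1+z2 = 1.3000 - 3.7000i
|z1+z2| = sqrt(15.38) = 3.9217
|z1|+|z2| = 2.0518 + 3.6235 = 5.6753

|z1+z2| = 3.9217 ≤ |z1|+|z2| = 5.6753 (verified)


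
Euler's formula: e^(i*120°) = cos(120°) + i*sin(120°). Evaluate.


cos(120°) = -0.5000
sin(120°) = 0.8660

e^(i*120°) = -0.5000 + 0.8660i


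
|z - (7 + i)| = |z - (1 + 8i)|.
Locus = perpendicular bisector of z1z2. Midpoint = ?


Equal distances means the locus is the perpendicular bisector of z1 and z2.
Midpoint = ((7+1)/2, (1+8)/2) = (4.0000, 4.5000)

Perpendicular bisector through (4.0000, 4.5000)


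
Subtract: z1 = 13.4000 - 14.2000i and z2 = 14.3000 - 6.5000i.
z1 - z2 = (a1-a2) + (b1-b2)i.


Real: 13.4 - 14.3 = -0.9
Imag: -14.2 + 6.5 = -7.7

-0.9000 - 7.7000i


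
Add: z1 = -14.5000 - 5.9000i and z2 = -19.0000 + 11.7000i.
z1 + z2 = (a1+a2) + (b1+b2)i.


Real: -14.5 - 19 = -33.5
Imag: -5.9 + 11.7 = 5.8

-33.5000 + 5.8000i


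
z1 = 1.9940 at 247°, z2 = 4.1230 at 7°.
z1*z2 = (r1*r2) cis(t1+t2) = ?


r = 1.9940 * 4.1230 = 8.2213
theta = 247° + 7° = 254° = 254° (mod 360)

8.2213 cis(254°)


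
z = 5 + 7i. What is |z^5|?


|z| = sqrt(25+49) = sqrt(74) = 8.6023
|z^5| = |z|^5 = (sqrt(74))^5 = 74^2 * sqrt(74) = 5476*sqrt(74)

|z^5| = 5476*sqrt(74) ≈ 47106.3332


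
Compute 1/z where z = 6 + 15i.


|z|^2 = 36+225 = 261
1/z = (6 - 15i)/261

1/z = 0.0230 - 0.0575i


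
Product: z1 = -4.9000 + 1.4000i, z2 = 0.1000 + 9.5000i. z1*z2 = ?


Real = -4.9*0.1 - 1.4*9.5 = -0.49 - 13.3 = -13.79
Imag = -4.9*9.5 + 0.1*1.4 = -46.55 + 0.14 = -46.41

-13.7900 - 46.4100i


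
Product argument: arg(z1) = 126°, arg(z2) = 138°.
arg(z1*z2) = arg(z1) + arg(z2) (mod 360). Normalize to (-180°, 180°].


arg(z1*z2) = 126° + 138° = 264°
Normalized to (-180°, 180°]: -96°

-96°


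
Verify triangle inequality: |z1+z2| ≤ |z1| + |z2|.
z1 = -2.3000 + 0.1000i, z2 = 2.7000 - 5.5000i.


|z1| = sqrt((-2.3)^2 + 0.1^2) = sqrt(5.3) = 2.3022
|z2| = sqrt(2.7^2 + (-5.5)^2) = sqrt(37.54) = 6.1270
z1+z2 = 0.4000 - 5.4000i
|z1+z2| = sqrt(29.32) = 5.4148
|z1|+|z2| = 2.3022 + 6.1270 = 8.4292

|z1+z2| = 5.4148 ≤ |z1|+|z2| = 8.4292 (verified)


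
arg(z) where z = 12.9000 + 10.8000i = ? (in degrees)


Re = 12.9, Im = 10.8
arg = atan2(10.8, 12.9) = 39.9364 degrees

arg(z) = 39.9364 degrees


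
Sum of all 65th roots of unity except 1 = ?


With w = e^(2*pi*i/65), all 65 of the 65th roots of unity w^0 = 1, w, ..., w^(64) sum to 0: 1 + w + ... + w^(64) = (1 - w^65)/(1 - w) = 0 since w^65 = 1, w ≠ 1.
Removing the root 1: w + w^2 + ... + w^(64) = 0 - 1 = -1

Sum = -1


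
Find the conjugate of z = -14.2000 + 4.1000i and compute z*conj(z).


z_bar = -14.2000 - 4.1000i
z*z_bar = (-14.2)^2 + 4.1^2 = 201.64 + 16.81 = 218.45

z_bar = -14.2000 - 4.1000i, z*z_bar = 218.45


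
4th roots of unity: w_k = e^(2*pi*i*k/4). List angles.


The 4th roots of unity are cis(360k/4°) for k=0..3
Angle step = 360/4 = 90°
Primitive root: cis(90°)
Primitive root = 0 + 1.0000i

4 roots at angles: 0°, 90°, 180°, 270°


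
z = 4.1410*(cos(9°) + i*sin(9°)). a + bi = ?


a = 4.1410*cos(9°) = 4.1410*0.98769 = 4.0900
b = 4.1410*sin(9°) = 4.1410*0.15643 = 0.6478

4.0900 + 0.6478i


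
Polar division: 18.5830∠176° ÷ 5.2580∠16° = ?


r = 18.5830 / 5.2580 = 3.5342
theta = 176° - 16° = 160° = 160° (mod 360)

3.5342 cis(160°)


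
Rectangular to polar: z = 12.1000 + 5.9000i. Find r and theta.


r = sqrt(146.41+34.81) = sqrt(181.22) = 13.4618
theta = atan2(5.9, 12.1) = 25.9940 degrees

r = 13.4618, theta = 25.9940 degrees
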